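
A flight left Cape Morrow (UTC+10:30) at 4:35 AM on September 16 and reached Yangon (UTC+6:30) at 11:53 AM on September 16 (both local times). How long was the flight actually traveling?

11 hours 18 minutes

Departure in UTC: 4:35 AM − 10:30 = 6:05 PM on Sep 15.
Arrival in UTC: 11:53 AM − 6:30 = 5:23 AM on Sep 16.
Elapsed = 5:23 AM − 6:05 PM (+1 day) = 11 hours 18 minutes.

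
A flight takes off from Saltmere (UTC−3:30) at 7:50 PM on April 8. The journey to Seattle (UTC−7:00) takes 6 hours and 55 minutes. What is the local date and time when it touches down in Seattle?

Convert departure to UTC: 7:50 PM + 3:30 = 11:20 PM UTC on Apr 8.
Add 6 hours 55 minutes travel time → 6:15 AM UTC (Apr 9).
Seattle is UTC−7:00, so local arrival = 6:15 AM − 7:00 = 11:15 PM on Apr 8.

11:15 PM on April 8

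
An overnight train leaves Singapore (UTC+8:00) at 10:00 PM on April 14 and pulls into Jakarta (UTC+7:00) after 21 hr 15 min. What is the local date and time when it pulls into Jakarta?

6:15 PM on April 15

Jakarta is 1:00 behind Singapore.
After 21 hours 15 minutes it is 7:15 PM (Apr 15) in Singapore.
Shift by the zone difference: 7:15 PM − 1:00 = 6:15 PM on Apr 15 in Jakarta.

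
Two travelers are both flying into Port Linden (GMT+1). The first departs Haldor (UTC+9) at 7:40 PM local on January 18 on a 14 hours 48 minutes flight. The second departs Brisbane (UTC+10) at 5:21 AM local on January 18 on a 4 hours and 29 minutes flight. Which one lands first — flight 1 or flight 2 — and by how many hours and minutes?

Flight 1 in UTC: 7:40 PM − 9:00 = 10:40 AM on Jan 18.
+14 hours 48 minutes → arrive 1:28 AM UTC on Jan 19.
Flight 2 in UTC: 5:21 AM − 10:00 = 7:21 PM on Jan 17.
+4 hours and 29 minutes → arrive 11:50 PM UTC on Jan 17.
Flight 2 lands earlier by 25 hours 38 minutes.

the second, by 25 hours 38 minutes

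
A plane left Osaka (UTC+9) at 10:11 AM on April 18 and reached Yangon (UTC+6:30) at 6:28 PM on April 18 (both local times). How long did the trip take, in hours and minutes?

Departure in UTC: 10:11 AM − 9:00 = 1:11 AM on Apr 18.
Arrival in UTC: 6:28 PM − 6:30 = 11:58 AM on Apr 18.
Elapsed = 11:58 AM − 1:11 AM = 10 hours 47 minutes.

10 hours 47 minutes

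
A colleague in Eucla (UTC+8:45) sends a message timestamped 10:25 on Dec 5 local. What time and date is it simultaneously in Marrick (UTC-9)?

16:40 on December 4

Marrick is 17:45 behind Eucla.
Shift by the zone difference: 10:25 − 17:45 = 16:40 on Dec 4 in Marrick.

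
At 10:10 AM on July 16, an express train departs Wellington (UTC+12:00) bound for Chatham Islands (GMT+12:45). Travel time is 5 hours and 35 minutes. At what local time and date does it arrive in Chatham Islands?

4:30 PM on Jul 16

Chatham Islands is 0:45 ahead of Wellington.
After 5 hours and 35 minutes it is 3:45 PM in Wellington.
Shift by the zone difference: 3:45 PM + 0:45 = 4:30 PM on Jul 16 in Chatham Islands.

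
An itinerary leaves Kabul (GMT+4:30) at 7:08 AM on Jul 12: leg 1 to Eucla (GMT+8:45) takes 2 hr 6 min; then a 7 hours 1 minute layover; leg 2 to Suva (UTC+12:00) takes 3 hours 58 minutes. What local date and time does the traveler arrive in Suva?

3:43 AM on Jul 13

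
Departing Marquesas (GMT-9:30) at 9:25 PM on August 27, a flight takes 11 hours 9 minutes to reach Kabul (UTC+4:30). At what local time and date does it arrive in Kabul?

Convert departure to UTC: 9:25 PM + 9:30 = 6:55 AM UTC on Aug 28.
Add 11 hours and 9 minutes travel time → 6:04 PM UTC.
Kabul is UTC+4:30, so local arrival = 6:04 PM + 4:30 = 10:34 PM on Aug 28.

10:34 PM on August 28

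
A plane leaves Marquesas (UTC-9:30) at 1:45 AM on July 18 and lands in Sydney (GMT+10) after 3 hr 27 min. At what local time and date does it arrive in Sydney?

12:42 AM on Jul 19

Convert departure to UTC: 1:45 AM + 9:30 = 11:15 AM UTC on Jul 18.
Add 3 hours and 27 minutes travel time → 2:42 PM UTC.
Sydney is UTC+10:00, so local arrival = 2:42 PM + 10:00 = 12:42 AM on Jul 19.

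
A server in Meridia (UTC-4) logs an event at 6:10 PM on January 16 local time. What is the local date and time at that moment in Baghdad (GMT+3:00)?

1:10 AM on January 17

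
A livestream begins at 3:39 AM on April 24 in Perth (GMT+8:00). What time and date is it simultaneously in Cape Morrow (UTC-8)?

Cape Morrow is 16:00 behind Perth.
Shift by the zone difference: 3:39 AM − 16:00 = 11:39 AM on Apr 23 in Cape Morrow.

11:39 AM on April 23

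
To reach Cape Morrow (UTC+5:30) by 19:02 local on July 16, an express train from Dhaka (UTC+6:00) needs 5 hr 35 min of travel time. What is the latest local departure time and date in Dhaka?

Target arrival in UTC: 19:02 − 5:30 = 13:32 on Jul 16.
Subtract 5 hours 35 minutes → departure 07:57 UTC on Jul 16.
Dhaka is UTC+6:00: 07:57 + 6:00 = 13:57 on Jul 16.

13:57 on Jul 16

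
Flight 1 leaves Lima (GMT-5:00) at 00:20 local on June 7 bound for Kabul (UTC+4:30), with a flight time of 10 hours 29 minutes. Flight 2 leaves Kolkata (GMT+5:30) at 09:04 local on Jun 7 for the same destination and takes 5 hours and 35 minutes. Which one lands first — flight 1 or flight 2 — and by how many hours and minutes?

the second, by 6 hours 40 minutes

Flight 1 in UTC: 00:20 + 5:00 = 05:20 on Jun 7.
+10 hours 29 minutes → arrive 15:49 UTC on Jun 7.
Flight 2 in UTC: 09:04 − 5:30 = 03:34 on Jun 7.
+5 hours and 35 minutes → arrive 09:09 UTC on Jun 7.
Flight 2 lands earlier by 6 hours 40 minutes.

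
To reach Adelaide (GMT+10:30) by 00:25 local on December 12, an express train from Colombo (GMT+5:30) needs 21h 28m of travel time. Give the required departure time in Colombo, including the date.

21:57 on December 10

Target arrival in UTC: 00:25 − 10:30 = 13:55 on Dec 11.
Subtract 21 hours 28 minutes → departure 16:27 UTC on Dec 10.
Colombo is UTC+5:30: 16:27 + 5:30 = 21:57 on Dec 10.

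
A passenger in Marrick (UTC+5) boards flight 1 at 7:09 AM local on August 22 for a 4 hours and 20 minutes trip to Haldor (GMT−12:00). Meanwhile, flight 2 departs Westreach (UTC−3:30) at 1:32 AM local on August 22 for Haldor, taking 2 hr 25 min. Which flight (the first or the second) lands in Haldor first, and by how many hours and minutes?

the first, by 58 minutes

Flight 1 in UTC: 7:09 AM − 5:00 = 2:09 AM on Aug 22.
+4 hours 20 minutes → arrive 6:29 AM UTC on Aug 22.
Flight 2 in UTC: 1:32 AM + 3:30 = 5:02 AM on Aug 22.
+2 hours 25 minutes → arrive 7:27 AM UTC on Aug 22.
Flight 1 lands earlier by 58 minutes.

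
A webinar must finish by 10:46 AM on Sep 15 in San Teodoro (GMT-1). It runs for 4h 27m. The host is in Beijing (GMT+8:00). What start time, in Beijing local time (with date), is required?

3:19 PM on September 15

Target end time in UTC: 10:46 AM + 1:00 = 11:46 AM on Sep 15.
Subtract 4 hours and 27 minutes → start 7:19 AM UTC on Sep 15.
Beijing is UTC+8:00: 7:19 AM + 8:00 = 3:19 PM on Sep 15.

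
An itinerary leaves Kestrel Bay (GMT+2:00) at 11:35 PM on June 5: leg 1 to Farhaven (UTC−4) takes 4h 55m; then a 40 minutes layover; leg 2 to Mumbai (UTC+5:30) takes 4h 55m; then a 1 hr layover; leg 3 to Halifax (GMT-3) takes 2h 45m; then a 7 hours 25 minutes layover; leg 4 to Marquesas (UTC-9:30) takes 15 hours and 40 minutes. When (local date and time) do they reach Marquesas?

Convert departure to UTC: 11:35 PM − 2:00 = 9:35 PM UTC on Jun 5.
Add 4 hours and 55 minutes leg 1 → 2:30 AM UTC (Jun 6).
Add 40 minutes layover in Farhaven → 3:10 AM UTC.
Add 4 hours and 55 minutes leg 2 → 8:05 AM UTC.
Add 1 hour layover in Mumbai → 9:05 AM UTC.
Add 2 hours and 45 minutes leg 3 → 11:50 AM UTC.
Add 7 hours and 25 minutes layover in Halifax → 7:15 PM UTC.
Add 15 hours and 40 minutes leg 4 → 10:55 AM UTC (Jun 7).
Marquesas is UTC−9:30, so local arrival = 10:55 AM − 9:30 = 1:25 AM on Jun 7.

1:25 AM on Jun 7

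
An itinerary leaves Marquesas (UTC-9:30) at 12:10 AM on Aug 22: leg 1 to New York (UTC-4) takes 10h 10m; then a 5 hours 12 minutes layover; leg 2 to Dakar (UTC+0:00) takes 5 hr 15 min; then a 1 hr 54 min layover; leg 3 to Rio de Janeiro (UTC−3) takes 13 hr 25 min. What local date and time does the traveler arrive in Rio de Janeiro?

6:36 PM on Aug 23

Convert departure to UTC: 12:10 AM + 9:30 = 9:40 AM UTC on Aug 22.
Add 10 hours and 10 minutes leg 1 → 7:50 PM UTC.
Add 5 hours and 12 minutes layover in New York → 1:02 AM UTC (Aug 23).
Add 5 hours and 15 minutes leg 2 → 6:17 AM UTC.
Add 1 hour and 54 minutes layover in Dakar → 8:11 AM UTC.
Add 13 hours 25 minutes leg 3 → 9:36 PM UTC.
Rio de Janeiro is UTC−3:00, so local arrival = 9:36 PM − 3:00 = 6:36 PM on Aug 23.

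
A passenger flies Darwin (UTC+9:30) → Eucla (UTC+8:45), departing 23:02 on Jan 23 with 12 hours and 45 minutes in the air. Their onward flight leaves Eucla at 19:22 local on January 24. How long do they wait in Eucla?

Convert departure to UTC: 23:02 − 9:30 = 13:32 UTC on Jan 23.
Add 12 hours 45 minutes flight time → 02:17 UTC (Jan 24).
Eucla is UTC+8:45, so local arrival = 02:17 + 8:45 = 11:02 on Jan 24.
Layover = 19:22 − 11:02 = 8 hours 20 minutes.

8 hours 20 minutes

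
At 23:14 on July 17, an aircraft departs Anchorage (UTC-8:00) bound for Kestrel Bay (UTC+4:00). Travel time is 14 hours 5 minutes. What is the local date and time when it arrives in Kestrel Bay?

01:19 on July 19

Convert departure to UTC: 23:14 + 8:00 = 07:14 UTC on Jul 18.
Add 14 hours 5 minutes travel time → 21:19 UTC.
Kestrel Bay is UTC+4:00, so local arrival = 21:19 + 4:00 = 01:19 on Jul 19.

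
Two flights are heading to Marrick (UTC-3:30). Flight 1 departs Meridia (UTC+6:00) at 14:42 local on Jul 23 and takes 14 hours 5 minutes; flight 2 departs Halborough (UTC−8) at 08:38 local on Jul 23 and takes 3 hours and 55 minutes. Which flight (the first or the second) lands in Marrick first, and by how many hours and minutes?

the second, by 2 hours 14 minutes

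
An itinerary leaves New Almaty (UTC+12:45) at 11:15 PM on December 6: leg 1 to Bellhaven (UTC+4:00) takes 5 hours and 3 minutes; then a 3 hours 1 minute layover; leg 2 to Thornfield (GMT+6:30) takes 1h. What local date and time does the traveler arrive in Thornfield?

Convert departure to UTC: 11:15 PM − 12:45 = 10:30 AM UTC on Dec 6.
Add 5 hours and 3 minutes leg 1 → 3:33 PM UTC.
Add 3 hours and 1 minute layover in Bellhaven → 6:34 PM UTC.
Add 1 hour leg 2 → 7:34 PM UTC.
Thornfield is UTC+6:30, so local arrival = 7:34 PM + 6:30 = 2:04 AM on Dec 7.

2:04 AM on December 7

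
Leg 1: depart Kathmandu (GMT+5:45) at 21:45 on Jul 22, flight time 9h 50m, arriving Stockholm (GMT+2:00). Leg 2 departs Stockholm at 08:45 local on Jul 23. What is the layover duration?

Convert departure to UTC: 21:45 − 5:45 = 16:00 UTC on Jul 22.
Add 9 hours and 50 minutes flight time → 01:50 UTC (Jul 23).
Stockholm is UTC+2:00, so local arrival = 01:50 + 2:00 = 03:50 on Jul 23.
Layover = 08:45 − 03:50 = 4 hours 55 minutes.

4 hours 55 minutes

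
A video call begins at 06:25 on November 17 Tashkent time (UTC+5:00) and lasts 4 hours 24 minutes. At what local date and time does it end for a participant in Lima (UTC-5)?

00:49 on November 17

Convert start to UTC: 06:25 − 5:00 = 01:25 UTC on Nov 17.
Add 4 hours and 24 minutes duration → 05:49 UTC.
Lima is UTC−5:00, so local end time = 05:49 − 5:00 = 00:49 on Nov 17.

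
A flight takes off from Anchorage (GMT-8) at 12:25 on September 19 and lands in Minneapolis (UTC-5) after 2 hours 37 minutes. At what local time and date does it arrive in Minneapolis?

Minneapolis is 3:00 ahead of Anchorage.
After 2 hours and 37 minutes it is 15:02 in Anchorage.
Shift by the zone difference: 15:02 + 3:00 = 18:02 on Sep 19 in Minneapolis.

18:02 on Sep 19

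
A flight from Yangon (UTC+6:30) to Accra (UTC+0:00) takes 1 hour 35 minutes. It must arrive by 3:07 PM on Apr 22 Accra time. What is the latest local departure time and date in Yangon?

Target arrival is already UTC: 3:07 PM on Apr 22.
Subtract 1 hour and 35 minutes → departure 1:32 PM UTC on Apr 22.
Yangon is UTC+6:30: 1:32 PM + 6:30 = 8:02 PM on Apr 22.

8:02 PM on Apr 22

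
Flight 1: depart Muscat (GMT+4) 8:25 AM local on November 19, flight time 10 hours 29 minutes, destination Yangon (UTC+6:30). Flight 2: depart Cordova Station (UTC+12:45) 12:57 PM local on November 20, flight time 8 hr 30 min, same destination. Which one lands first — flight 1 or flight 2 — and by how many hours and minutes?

the first, by 17 hours 48 minutes

Flight 1 in UTC: 8:25 AM − 4:00 = 4:25 AM on Nov 19.
+10 hours 29 minutes → arrive 2:54 PM UTC on Nov 19.
Flight 2 in UTC: 12:57 PM − 12:45 = 12:12 AM on Nov 20.
+8 hours 30 minutes → arrive 8:42 AM UTC on Nov 20.
Flight 1 lands earlier by 17 hours 48 minutes.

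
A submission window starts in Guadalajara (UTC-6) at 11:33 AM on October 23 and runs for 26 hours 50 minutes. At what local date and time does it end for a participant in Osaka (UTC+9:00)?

5:23 AM on October 25

Convert start to UTC: 11:33 AM + 6:00 = 5:33 PM UTC on Oct 23.
Add 26 hours 50 minutes duration → 8:23 PM UTC (Oct 24).
Osaka is UTC+9:00, so local end time = 8:23 PM + 9:00 = 5:23 AM on Oct 25.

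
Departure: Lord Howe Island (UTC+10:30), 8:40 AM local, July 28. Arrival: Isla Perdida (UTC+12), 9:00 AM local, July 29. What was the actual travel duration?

Isla Perdida is 1:30 ahead of Lord Howe Island.
Clock-face elapsed time (ignoring zones) is 24 hours 20 minutes.
Actual elapsed = 24 hours 20 minutes − 1:30 = 22 hours 50 minutes.

22 hours 50 minutes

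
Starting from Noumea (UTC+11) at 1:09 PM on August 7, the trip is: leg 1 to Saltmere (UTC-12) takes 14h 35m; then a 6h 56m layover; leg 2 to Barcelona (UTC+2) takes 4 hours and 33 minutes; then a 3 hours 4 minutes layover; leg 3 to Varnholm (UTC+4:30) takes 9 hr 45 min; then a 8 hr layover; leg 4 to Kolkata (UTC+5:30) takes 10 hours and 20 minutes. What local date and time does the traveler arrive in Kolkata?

4:52 PM on Aug 9

Convert departure to UTC: 1:09 PM − 11:00 = 2:09 AM UTC on Aug 7.
Add 14 hours and 35 minutes leg 1 → 4:44 PM UTC.
Add 6 hours 56 minutes layover in Saltmere → 11:40 PM UTC.
Add 4 hours and 33 minutes leg 2 → 4:13 AM UTC (Aug 8).
Add 3 hours 4 minutes layover in Barcelona → 7:17 AM UTC.
Add 9 hours and 45 minutes leg 3 → 5:02 PM UTC.
Add 8 hours layover in Varnholm → 1:02 AM UTC (Aug 9).
Add 10 hours and 20 minutes leg 4 → 11:22 AM UTC.
Kolkata is UTC+5:30, so local arrival = 11:22 AM + 5:30 = 4:52 PM on Aug 9.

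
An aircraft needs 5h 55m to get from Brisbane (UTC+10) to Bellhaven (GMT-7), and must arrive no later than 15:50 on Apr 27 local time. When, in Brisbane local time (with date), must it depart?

02:55 on April 28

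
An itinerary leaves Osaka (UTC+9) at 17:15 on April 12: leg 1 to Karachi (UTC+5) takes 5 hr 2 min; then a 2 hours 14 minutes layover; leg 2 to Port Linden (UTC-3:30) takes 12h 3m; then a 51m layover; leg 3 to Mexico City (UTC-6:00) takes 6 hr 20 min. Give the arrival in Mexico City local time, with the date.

04:45 on April 13

Convert departure to UTC: 17:15 − 9:00 = 08:15 UTC on Apr 12.
Add 5 hours 2 minutes leg 1 → 13:17 UTC.
Add 2 hours 14 minutes layover in Karachi → 15:31 UTC.
Add 12 hours and 3 minutes leg 2 → 03:34 UTC (Apr 13).
Add 51 minutes layover in Port Linden → 04:25 UTC.
Add 6 hours 20 minutes leg 3 → 10:45 UTC.
Mexico City is UTC−6:00, so local arrival = 10:45 − 6:00 = 04:45 on Apr 13.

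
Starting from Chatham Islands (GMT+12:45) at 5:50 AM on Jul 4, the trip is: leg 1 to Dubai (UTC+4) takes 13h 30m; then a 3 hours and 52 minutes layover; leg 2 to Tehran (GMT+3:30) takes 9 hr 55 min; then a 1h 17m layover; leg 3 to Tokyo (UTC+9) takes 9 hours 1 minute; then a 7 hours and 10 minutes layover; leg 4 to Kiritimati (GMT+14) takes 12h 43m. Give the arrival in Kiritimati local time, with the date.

Convert departure to UTC: 5:50 AM − 12:45 = 5:05 PM UTC on Jul 3.
Add 13 hours 30 minutes leg 1 → 6:35 AM UTC (Jul 4).
Add 3 hours and 52 minutes layover in Dubai → 10:27 AM UTC.
Add 9 hours and 55 minutes leg 2 → 8:22 PM UTC.
Add 1 hour and 17 minutes layover in Tehran → 9:39 PM UTC.
Add 9 hours and 1 minute leg 3 → 6:40 AM UTC (Jul 5).
Add 7 hours and 10 minutes layover in Tokyo → 1:50 PM UTC.
Add 12 hours and 43 minutes leg 4 → 2:33 AM UTC (Jul 6).
Kiritimati is UTC+14:00, so local arrival = 2:33 AM + 14:00 = 4:33 PM on Jul 6.

4:33 PM on July 6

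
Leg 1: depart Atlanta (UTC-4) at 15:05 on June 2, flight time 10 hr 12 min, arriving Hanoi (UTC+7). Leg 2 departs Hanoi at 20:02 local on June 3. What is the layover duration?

Convert departure to UTC: 15:05 + 4:00 = 19:05 UTC on Jun 2.
Add 10 hours 12 minutes flight time → 05:17 UTC (Jun 3).
Hanoi is UTC+7:00, so local arrival = 05:17 + 7:00 = 12:17 on Jun 3.
Layover = 20:02 − 12:17 = 7 hours 45 minutes.

7 hours 45 minutes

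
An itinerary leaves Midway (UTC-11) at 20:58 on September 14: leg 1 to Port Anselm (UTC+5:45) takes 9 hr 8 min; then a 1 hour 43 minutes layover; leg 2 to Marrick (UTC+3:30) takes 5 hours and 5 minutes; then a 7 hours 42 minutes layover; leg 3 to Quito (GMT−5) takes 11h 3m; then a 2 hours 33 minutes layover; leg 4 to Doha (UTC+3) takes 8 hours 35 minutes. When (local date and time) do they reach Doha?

08:47 on September 17

Convert departure to UTC: 20:58 + 11:00 = 07:58 UTC on Sep 15.
Add 9 hours and 8 minutes leg 1 → 17:06 UTC.
Add 1 hour and 43 minutes layover in Port Anselm → 18:49 UTC.
Add 5 hours and 5 minutes leg 2 → 23:54 UTC.
Add 7 hours and 42 minutes layover in Marrick → 07:36 UTC (Sep 16).
Add 11 hours 3 minutes leg 3 → 18:39 UTC.
Add 2 hours and 33 minutes layover in Quito → 21:12 UTC.
Add 8 hours and 35 minutes leg 4 → 05:47 UTC (Sep 17).
Doha is UTC+3:00, so local arrival = 05:47 + 3:00 = 08:47 on Sep 17.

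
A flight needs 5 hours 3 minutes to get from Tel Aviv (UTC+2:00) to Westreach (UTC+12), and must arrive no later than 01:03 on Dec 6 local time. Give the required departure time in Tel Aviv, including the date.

10:00 on December 5

Target arrival in UTC: 01:03 − 12:00 = 13:03 on Dec 5.
Subtract 5 hours 3 minutes → departure 08:00 UTC on Dec 5.
Tel Aviv is UTC+2:00: 08:00 + 2:00 = 10:00 on Dec 5.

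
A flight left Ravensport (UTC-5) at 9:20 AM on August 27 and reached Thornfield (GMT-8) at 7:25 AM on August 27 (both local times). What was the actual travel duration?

1 hour 5 minutes

Departure in UTC: 9:20 AM + 5:00 = 2:20 PM on Aug 27.
Arrival in UTC: 7:25 AM + 8:00 = 3:25 PM on Aug 27.
Elapsed = 3:25 PM − 2:20 PM = 1 hour 5 minutes.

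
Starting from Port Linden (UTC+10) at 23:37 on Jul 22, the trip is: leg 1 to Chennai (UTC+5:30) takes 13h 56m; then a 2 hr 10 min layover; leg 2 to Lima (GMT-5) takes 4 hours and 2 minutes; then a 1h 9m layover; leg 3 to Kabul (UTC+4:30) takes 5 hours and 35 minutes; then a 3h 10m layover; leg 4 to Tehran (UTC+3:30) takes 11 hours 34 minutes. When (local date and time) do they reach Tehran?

Convert departure to UTC: 23:37 − 10:00 = 13:37 UTC on Jul 22.
Add 13 hours and 56 minutes leg 1 → 03:33 UTC (Jul 23).
Add 2 hours 10 minutes layover in Chennai → 05:43 UTC.
Add 4 hours 2 minutes leg 2 → 09:45 UTC.
Add 1 hour 9 minutes layover in Lima → 10:54 UTC.
Add 5 hours and 35 minutes leg 3 → 16:29 UTC.
Add 3 hours 10 minutes layover in Kabul → 19:39 UTC.
Add 11 hours and 34 minutes leg 4 → 07:13 UTC (Jul 24).
Tehran is UTC+3:30, so local arrival = 07:13 + 3:30 = 10:43 on Jul 24.

10:43 on Jul 24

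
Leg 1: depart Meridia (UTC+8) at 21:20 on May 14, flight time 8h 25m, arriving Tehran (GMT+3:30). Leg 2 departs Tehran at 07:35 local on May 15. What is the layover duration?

6 hours 20 minutes

Convert departure to UTC: 21:20 − 8:00 = 13:20 UTC on May 14.
Add 8 hours and 25 minutes flight time → 21:45 UTC.
Tehran is UTC+3:30, so local arrival = 21:45 + 3:30 = 01:15 on May 15.
Layover = 07:35 − 01:15 = 6 hours 20 minutes.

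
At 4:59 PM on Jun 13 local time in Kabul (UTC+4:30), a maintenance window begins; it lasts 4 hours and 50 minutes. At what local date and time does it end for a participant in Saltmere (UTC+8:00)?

Saltmere is 3:30 ahead of Kabul.
After 4 hours 50 minutes it is 9:49 PM in Kabul.
Shift by the zone difference: 9:49 PM + 3:30 = 1:19 AM on Jun 14 in Saltmere.

1:19 AM on June 14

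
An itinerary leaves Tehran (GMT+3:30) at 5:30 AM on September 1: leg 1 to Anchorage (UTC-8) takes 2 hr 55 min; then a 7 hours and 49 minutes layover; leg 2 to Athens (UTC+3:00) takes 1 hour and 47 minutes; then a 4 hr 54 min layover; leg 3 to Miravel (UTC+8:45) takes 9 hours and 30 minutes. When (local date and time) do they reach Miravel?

Convert departure to UTC: 5:30 AM − 3:30 = 2:00 AM UTC on Sep 1.
Add 2 hours 55 minutes leg 1 → 4:55 AM UTC.
Add 7 hours 49 minutes layover in Anchorage → 12:44 PM UTC.
Add 1 hour 47 minutes leg 2 → 2:31 PM UTC.
Add 4 hours and 54 minutes layover in Athens → 7:25 PM UTC.
Add 9 hours 30 minutes leg 3 → 4:55 AM UTC (Sep 2).
Miravel is UTC+8:45, so local arrival = 4:55 AM + 8:45 = 1:40 PM on Sep 2.

1:40 PM on Sep 2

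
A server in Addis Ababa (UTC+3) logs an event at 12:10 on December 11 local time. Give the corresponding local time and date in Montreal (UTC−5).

In UTC: 12:10 − 3:00 = 09:10 on Dec 11.
Montreal is UTC−5:00: 09:10 − 5:00 = 04:10 on Dec 11.

04:10 on Dec 11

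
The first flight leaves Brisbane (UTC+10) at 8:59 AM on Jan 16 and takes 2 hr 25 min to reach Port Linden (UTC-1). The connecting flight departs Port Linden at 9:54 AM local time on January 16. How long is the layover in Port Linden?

Convert departure to UTC: 8:59 AM − 10:00 = 10:59 PM UTC on Jan 15.
Add 2 hours and 25 minutes flight time → 1:24 AM UTC (Jan 16).
Port Linden is UTC−1:00, so local arrival = 1:24 AM − 1:00 = 12:24 AM on Jan 16.
Layover = 9:54 AM − 12:24 AM = 9 hours 30 minutes.

9 hours 30 minutes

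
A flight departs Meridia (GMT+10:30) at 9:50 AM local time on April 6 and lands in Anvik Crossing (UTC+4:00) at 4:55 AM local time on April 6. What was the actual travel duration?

Departure in UTC: 9:50 AM − 10:30 = 11:20 PM on Apr 5.
Arrival in UTC: 4:55 AM − 4:00 = 12:55 AM on Apr 6.
Elapsed = 12:55 AM − 11:20 PM (+1 day) = 1 hour 35 minutes.

1 hour 35 minutes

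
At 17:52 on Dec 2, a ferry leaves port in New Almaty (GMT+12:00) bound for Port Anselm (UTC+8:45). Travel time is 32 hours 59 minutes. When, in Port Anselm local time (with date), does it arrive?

Convert departure to UTC: 17:52 − 12:00 = 05:52 UTC on Dec 2.
Add 32 hours and 59 minutes travel time → 14:51 UTC (Dec 3).
Port Anselm is UTC+8:45, so local arrival = 14:51 + 8:45 = 23:36 on Dec 3.

23:36 on December 3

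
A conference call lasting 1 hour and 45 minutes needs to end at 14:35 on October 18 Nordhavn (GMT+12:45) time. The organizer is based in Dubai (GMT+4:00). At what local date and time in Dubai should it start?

Target end time in UTC: 14:35 − 12:45 = 01:50 on Oct 18.
Subtract 1 hour 45 minutes → start 00:05 UTC on Oct 18.
Dubai is UTC+4:00: 00:05 + 4:00 = 04:05 on Oct 18.

04:05 on Oct 18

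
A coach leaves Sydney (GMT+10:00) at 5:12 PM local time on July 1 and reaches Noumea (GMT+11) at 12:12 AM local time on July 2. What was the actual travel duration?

Departure in UTC: 5:12 PM − 10:00 = 7:12 AM on Jul 1.
Arrival in UTC: 12:12 AM − 11:00 = 1:12 PM on Jul 1.
Elapsed = 1:12 PM − 7:12 AM = 6 hours.

6 hours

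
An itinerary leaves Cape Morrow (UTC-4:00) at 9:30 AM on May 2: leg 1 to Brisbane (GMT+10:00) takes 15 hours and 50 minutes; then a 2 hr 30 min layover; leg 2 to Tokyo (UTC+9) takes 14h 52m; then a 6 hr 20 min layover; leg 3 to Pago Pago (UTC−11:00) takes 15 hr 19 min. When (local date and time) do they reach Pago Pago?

Convert departure to UTC: 9:30 AM + 4:00 = 1:30 PM UTC on May 2.
Add 15 hours and 50 minutes leg 1 → 5:20 AM UTC (May 3).
Add 2 hours 30 minutes layover in Brisbane → 7:50 AM UTC.
Add 14 hours and 52 minutes leg 2 → 10:42 PM UTC.
Add 6 hours and 20 minutes layover in Tokyo → 5:02 AM UTC (May 4).
Add 15 hours and 19 minutes leg 3 → 8:21 PM UTC.
Pago Pago is UTC−11:00, so local arrival = 8:21 PM − 11:00 = 9:21 AM on May 4.

9:21 AM on May 4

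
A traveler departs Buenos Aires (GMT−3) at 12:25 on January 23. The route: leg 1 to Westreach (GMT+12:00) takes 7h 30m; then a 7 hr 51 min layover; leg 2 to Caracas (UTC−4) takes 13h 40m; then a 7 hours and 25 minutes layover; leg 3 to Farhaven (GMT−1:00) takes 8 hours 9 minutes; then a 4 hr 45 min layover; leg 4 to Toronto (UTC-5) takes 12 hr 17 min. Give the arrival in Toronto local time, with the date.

00:02 on January 26

Convert departure to UTC: 12:25 + 3:00 = 15:25 UTC on Jan 23.
Add 7 hours and 30 minutes leg 1 → 22:55 UTC.
Add 7 hours and 51 minutes layover in Westreach → 06:46 UTC (Jan 24).
Add 13 hours 40 minutes leg 2 → 20:26 UTC.
Add 7 hours and 25 minutes layover in Caracas → 03:51 UTC (Jan 25).
Add 8 hours and 9 minutes leg 3 → 12:00 UTC.
Add 4 hours 45 minutes layover in Farhaven → 16:45 UTC.
Add 12 hours and 17 minutes leg 4 → 05:02 UTC (Jan 26).
Toronto is UTC−5:00, so local arrival = 05:02 − 5:00 = 00:02 on Jan 26.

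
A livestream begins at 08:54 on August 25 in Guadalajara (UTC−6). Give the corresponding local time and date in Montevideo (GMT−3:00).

Montevideo is 3:00 ahead of Guadalajara.
Shift by the zone difference: 08:54 + 3:00 = 11:54 on Aug 25 in Montevideo.

11:54 on Aug 25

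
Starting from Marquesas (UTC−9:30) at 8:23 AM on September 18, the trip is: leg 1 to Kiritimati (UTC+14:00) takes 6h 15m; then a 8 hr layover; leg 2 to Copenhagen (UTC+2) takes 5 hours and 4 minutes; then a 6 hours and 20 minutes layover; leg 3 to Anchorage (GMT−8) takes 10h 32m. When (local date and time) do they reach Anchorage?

Convert departure to UTC: 8:23 AM + 9:30 = 5:53 PM UTC on Sep 18.
Add 6 hours 15 minutes leg 1 → 12:08 AM UTC (Sep 19).
Add 8 hours layover in Kiritimati → 8:08 AM UTC.
Add 5 hours 4 minutes leg 2 → 1:12 PM UTC.
Add 6 hours and 20 minutes layover in Copenhagen → 7:32 PM UTC.
Add 10 hours 32 minutes leg 3 → 6:04 AM UTC (Sep 20).
Anchorage is UTC−8:00, so local arrival = 6:04 AM − 8:00 = 10:04 PM on Sep 19.

10:04 PM on Sep 19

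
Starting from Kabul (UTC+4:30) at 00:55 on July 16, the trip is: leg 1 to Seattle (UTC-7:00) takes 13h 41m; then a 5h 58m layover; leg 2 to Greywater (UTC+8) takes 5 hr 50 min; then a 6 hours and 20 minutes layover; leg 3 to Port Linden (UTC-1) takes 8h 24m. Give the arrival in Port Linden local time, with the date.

Convert departure to UTC: 00:55 − 4:30 = 20:25 UTC on Jul 15.
Add 13 hours and 41 minutes leg 1 → 10:06 UTC (Jul 16).
Add 5 hours and 58 minutes layover in Seattle → 16:04 UTC.
Add 5 hours and 50 minutes leg 2 → 21:54 UTC.
Add 6 hours and 20 minutes layover in Greywater → 04:14 UTC (Jul 17).
Add 8 hours and 24 minutes leg 3 → 12:38 UTC.
Port Linden is UTC−1:00, so local arrival = 12:38 − 1:00 = 11:38 on Jul 17.

11:38 on Jul 17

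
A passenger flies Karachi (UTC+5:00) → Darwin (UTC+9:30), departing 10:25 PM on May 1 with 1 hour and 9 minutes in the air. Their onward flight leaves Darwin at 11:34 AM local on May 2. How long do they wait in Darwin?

Convert departure to UTC: 10:25 PM − 5:00 = 5:25 PM UTC on May 1.
Add 1 hour 9 minutes flight time → 6:34 PM UTC.
Darwin is UTC+9:30, so local arrival = 6:34 PM + 9:30 = 4:04 AM on May 2.
Layover = 11:34 AM − 4:04 AM = 7 hours 30 minutes.

7 hours 30 minutes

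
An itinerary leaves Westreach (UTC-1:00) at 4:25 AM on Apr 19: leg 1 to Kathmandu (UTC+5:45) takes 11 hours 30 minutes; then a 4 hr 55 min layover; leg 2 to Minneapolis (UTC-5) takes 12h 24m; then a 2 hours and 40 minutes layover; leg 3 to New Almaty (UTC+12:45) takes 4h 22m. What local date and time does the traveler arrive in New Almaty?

Convert departure to UTC: 4:25 AM + 1:00 = 5:25 AM UTC on Apr 19.
Add 11 hours 30 minutes leg 1 → 4:55 PM UTC.
Add 4 hours 55 minutes layover in Kathmandu → 9:50 PM UTC.
Add 12 hours 24 minutes leg 2 → 10:14 AM UTC (Apr 20).
Add 2 hours 40 minutes layover in Minneapolis → 12:54 PM UTC.
Add 4 hours 22 minutes leg 3 → 5:16 PM UTC.
New Almaty is UTC+12:45, so local arrival = 5:16 PM + 12:45 = 6:01 AM on Apr 21.

6:01 AM on April 21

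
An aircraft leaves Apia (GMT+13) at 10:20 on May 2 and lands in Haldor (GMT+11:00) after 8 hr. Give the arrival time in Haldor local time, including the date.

Convert departure to UTC: 10:20 − 13:00 = 21:20 UTC on May 1.
Add 8 hours travel time → 05:20 UTC (May 2).
Haldor is UTC+11:00, so local arrival = 05:20 + 11:00 = 16:20 on May 2.

16:20 on May 2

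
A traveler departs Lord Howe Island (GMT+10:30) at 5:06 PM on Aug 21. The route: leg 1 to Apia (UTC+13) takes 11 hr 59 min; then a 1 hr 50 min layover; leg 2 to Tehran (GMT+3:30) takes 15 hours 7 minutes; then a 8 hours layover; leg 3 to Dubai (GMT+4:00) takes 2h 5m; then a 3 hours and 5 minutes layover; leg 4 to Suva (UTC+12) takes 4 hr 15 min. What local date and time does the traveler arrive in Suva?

Convert departure to UTC: 5:06 PM − 10:30 = 6:36 AM UTC on Aug 21.
Add 11 hours 59 minutes leg 1 → 6:35 PM UTC.
Add 1 hour and 50 minutes layover in Apia → 8:25 PM UTC.
Add 15 hours 7 minutes leg 2 → 11:32 AM UTC (Aug 22).
Add 8 hours layover in Tehran → 7:32 PM UTC.
Add 2 hours 5 minutes leg 3 → 9:37 PM UTC.
Add 3 hours and 5 minutes layover in Dubai → 12:42 AM UTC (Aug 23).
Add 4 hours and 15 minutes leg 4 → 4:57 AM UTC.
Suva is UTC+12:00, so local arrival = 4:57 AM + 12:00 = 4:57 PM on Aug 23.

4:57 PM on Aug 23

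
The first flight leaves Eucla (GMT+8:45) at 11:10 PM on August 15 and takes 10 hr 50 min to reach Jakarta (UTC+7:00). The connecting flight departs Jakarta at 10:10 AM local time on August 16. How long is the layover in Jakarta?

Convert departure to UTC: 11:10 PM − 8:45 = 2:25 PM UTC on Aug 15.
Add 10 hours and 50 minutes flight time → 1:15 AM UTC (Aug 16).
Jakarta is UTC+7:00, so local arrival = 1:15 AM + 7:00 = 8:15 AM on Aug 16.
Layover = 10:10 AM − 8:15 AM = 1 hour 55 minutes.

1 hour 55 minutes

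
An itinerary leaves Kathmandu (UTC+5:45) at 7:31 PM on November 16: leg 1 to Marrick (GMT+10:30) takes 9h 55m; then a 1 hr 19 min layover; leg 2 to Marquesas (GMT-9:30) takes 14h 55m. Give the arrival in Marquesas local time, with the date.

6:25 AM on November 17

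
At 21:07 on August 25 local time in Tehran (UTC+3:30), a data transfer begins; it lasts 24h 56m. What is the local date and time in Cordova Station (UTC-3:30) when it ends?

Cordova Station is 7:00 behind Tehran.
After 24 hours and 56 minutes it is 22:03 (Aug 26) in Tehran.
Shift by the zone difference: 22:03 − 7:00 = 15:03 on Aug 26 in Cordova Station.

15:03 on August 26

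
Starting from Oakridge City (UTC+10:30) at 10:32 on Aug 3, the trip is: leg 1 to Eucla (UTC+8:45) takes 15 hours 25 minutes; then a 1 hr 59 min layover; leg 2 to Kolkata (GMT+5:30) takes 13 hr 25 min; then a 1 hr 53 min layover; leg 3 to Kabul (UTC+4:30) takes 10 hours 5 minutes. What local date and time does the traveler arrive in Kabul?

Convert departure to UTC: 10:32 − 10:30 = 00:02 UTC on Aug 3.
Add 15 hours and 25 minutes leg 1 → 15:27 UTC.
Add 1 hour and 59 minutes layover in Eucla → 17:26 UTC.
Add 13 hours 25 minutes leg 2 → 06:51 UTC (Aug 4).
Add 1 hour 53 minutes layover in Kolkata → 08:44 UTC.
Add 10 hours 5 minutes leg 3 → 18:49 UTC.
Kabul is UTC+4:30, so local arrival = 18:49 + 4:30 = 23:19 on Aug 4.

23:19 on Aug 4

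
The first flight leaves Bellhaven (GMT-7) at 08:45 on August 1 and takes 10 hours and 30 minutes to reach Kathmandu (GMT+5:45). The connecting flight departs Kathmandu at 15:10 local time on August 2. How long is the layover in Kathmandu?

Convert departure to UTC: 08:45 + 7:00 = 15:45 UTC on Aug 1.
Add 10 hours and 30 minutes flight time → 02:15 UTC (Aug 2).
Kathmandu is UTC+5:45, so local arrival = 02:15 + 5:45 = 08:00 on Aug 2.
Layover = 15:10 − 08:00 = 7 hours 10 minutes.

7 hours 10 minutes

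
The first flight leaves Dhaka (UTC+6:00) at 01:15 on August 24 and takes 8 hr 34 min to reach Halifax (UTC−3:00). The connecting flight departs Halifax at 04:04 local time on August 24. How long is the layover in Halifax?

3 hours 15 minutes

Convert departure to UTC: 01:15 − 6:00 = 19:15 UTC on Aug 23.
Add 8 hours and 34 minutes flight time → 03:49 UTC (Aug 24).
Halifax is UTC−3:00, so local arrival = 03:49 − 3:00 = 00:49 on Aug 24.
Layover = 04:04 − 00:49 = 3 hours 15 minutes.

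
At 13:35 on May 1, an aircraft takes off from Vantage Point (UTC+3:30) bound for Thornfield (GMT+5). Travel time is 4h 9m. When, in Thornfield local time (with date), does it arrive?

19:14 on May 1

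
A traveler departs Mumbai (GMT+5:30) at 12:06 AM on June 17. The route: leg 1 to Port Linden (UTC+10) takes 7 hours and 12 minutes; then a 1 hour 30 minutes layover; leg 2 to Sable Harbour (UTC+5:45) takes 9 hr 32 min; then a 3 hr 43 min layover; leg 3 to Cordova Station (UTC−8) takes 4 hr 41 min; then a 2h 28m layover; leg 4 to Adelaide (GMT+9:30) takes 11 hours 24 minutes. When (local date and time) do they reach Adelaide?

8:36 PM on June 18

Convert departure to UTC: 12:06 AM − 5:30 = 6:36 PM UTC on Jun 16.
Add 7 hours and 12 minutes leg 1 → 1:48 AM UTC (Jun 17).
Add 1 hour 30 minutes layover in Port Linden → 3:18 AM UTC.
Add 9 hours and 32 minutes leg 2 → 12:50 PM UTC.
Add 3 hours 43 minutes layover in Sable Harbour → 4:33 PM UTC.
Add 4 hours and 41 minutes leg 3 → 9:14 PM UTC.
Add 2 hours 28 minutes layover in Cordova Station → 11:42 PM UTC.
Add 11 hours 24 minutes leg 4 → 11:06 AM UTC (Jun 18).
Adelaide is UTC+9:30, so local arrival = 11:06 AM + 9:30 = 8:36 PM on Jun 18.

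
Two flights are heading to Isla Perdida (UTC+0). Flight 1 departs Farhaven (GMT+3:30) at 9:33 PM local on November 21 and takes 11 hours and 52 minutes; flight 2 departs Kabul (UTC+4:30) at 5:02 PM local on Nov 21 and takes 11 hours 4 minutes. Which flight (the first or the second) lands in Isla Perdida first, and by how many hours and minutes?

the second, by 6 hours 19 minutes

Flight 1 in UTC: 9:33 PM − 3:30 = 6:03 PM on Nov 21.
+11 hours and 52 minutes → arrive 5:55 AM UTC on Nov 22.
Flight 2 in UTC: 5:02 PM − 4:30 = 12:32 PM on Nov 21.
+11 hours 4 minutes → arrive 11:36 PM UTC on Nov 21.
Flight 2 lands earlier by 6 hours 19 minutes.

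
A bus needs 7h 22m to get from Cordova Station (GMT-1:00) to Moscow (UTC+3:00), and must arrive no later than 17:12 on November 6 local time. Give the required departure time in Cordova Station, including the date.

05:50 on November 6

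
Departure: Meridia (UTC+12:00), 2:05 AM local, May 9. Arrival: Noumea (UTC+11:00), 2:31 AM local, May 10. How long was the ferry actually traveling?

25 hours 26 minutes

Departure in UTC: 2:05 AM − 12:00 = 2:05 PM on May 8.
Arrival in UTC: 2:31 AM − 11:00 = 3:31 PM on May 9.
Elapsed = 3:31 PM − 2:05 PM (+1 day) = 25 hours 26 minutes.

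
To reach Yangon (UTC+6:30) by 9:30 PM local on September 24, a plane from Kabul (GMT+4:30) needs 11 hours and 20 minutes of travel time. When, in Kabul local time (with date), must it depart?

Target arrival in UTC: 9:30 PM − 6:30 = 3:00 PM on Sep 24.
Subtract 11 hours and 20 minutes → departure 3:40 AM UTC on Sep 24.
Kabul is UTC+4:30: 3:40 AM + 4:30 = 8:10 AM on Sep 24.

8:10 AM on Sep 24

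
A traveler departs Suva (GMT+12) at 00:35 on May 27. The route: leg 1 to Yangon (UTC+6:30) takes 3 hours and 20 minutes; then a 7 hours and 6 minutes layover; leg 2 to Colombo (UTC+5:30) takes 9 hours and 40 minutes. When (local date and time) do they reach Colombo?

Convert departure to UTC: 00:35 − 12:00 = 12:35 UTC on May 26.
Add 3 hours and 20 minutes leg 1 → 15:55 UTC.
Add 7 hours and 6 minutes layover in Yangon → 23:01 UTC.
Add 9 hours 40 minutes leg 2 → 08:41 UTC (May 27).
Colombo is UTC+5:30, so local arrival = 08:41 + 5:30 = 14:11 on May 27.

14:11 on May 27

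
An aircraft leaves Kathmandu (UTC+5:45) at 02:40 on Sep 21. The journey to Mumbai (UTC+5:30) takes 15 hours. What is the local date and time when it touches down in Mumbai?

17:25 on September 21

Convert departure to UTC: 02:40 − 5:45 = 20:55 UTC on Sep 20.
Add 15 hours travel time → 11:55 UTC (Sep 21).
Mumbai is UTC+5:30, so local arrival = 11:55 + 5:30 = 17:25 on Sep 21.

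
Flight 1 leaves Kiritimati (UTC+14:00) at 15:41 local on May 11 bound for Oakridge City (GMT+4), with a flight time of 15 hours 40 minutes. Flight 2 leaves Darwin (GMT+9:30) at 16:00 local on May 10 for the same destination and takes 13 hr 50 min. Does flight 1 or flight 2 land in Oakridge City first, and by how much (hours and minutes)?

the second, by 21 hours 1 minute

Flight 1 in UTC: 15:41 − 14:00 = 01:41 on May 11.
+15 hours and 40 minutes → arrive 17:21 UTC on May 11.
Flight 2 in UTC: 16:00 − 9:30 = 06:30 on May 10.
+13 hours 50 minutes → arrive 20:20 UTC on May 10.
Flight 2 lands earlier by 21 hours 1 minute.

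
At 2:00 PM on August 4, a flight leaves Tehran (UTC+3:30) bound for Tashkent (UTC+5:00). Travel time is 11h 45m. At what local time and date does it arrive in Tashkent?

Convert departure to UTC: 2:00 PM − 3:30 = 10:30 AM UTC on Aug 4.
Add 11 hours and 45 minutes travel time → 10:15 PM UTC.
Tashkent is UTC+5:00, so local arrival = 10:15 PM + 5:00 = 3:15 AM on Aug 5.

3:15 AM on August 5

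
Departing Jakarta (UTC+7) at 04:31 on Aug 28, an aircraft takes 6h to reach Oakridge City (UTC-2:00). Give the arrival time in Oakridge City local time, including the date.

01:31 on August 28

Convert departure to UTC: 04:31 − 7:00 = 21:31 UTC on Aug 27.
Add 6 hours travel time → 03:31 UTC (Aug 28).
Oakridge City is UTC−2:00, so local arrival = 03:31 − 2:00 = 01:31 on Aug 28.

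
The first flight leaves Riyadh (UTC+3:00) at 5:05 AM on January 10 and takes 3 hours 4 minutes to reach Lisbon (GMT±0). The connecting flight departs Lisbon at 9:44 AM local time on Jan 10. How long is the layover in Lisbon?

Convert departure to UTC: 5:05 AM − 3:00 = 2:05 AM UTC on Jan 10.
Add 3 hours 4 minutes flight time → 5:09 AM UTC.
Lisbon is UTC+0, so local arrival is the same: 5:09 AM on Jan 10.
Layover = 9:44 AM − 5:09 AM = 4 hours 35 minutes.

4 hours 35 minutes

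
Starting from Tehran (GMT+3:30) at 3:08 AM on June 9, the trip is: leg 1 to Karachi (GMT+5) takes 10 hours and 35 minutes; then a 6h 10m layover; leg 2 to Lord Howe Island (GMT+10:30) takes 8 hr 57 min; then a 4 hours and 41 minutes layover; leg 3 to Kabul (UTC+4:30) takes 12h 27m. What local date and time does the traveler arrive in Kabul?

10:58 PM on Jun 10

Convert departure to UTC: 3:08 AM − 3:30 = 11:38 PM UTC on Jun 8.
Add 10 hours 35 minutes leg 1 → 10:13 AM UTC (Jun 9).
Add 6 hours and 10 minutes layover in Karachi → 4:23 PM UTC.
Add 8 hours 57 minutes leg 2 → 1:20 AM UTC (Jun 10).
Add 4 hours and 41 minutes layover in Lord Howe Island → 6:01 AM UTC.
Add 12 hours 27 minutes leg 3 → 6:28 PM UTC.
Kabul is UTC+4:30, so local arrival = 6:28 PM + 4:30 = 10:58 PM on Jun 10.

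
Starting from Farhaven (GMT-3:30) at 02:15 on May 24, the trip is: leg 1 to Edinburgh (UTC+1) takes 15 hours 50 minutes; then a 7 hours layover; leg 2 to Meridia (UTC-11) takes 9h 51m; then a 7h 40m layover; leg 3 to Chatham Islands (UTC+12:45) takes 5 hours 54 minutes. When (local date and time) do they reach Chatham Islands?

Convert departure to UTC: 02:15 + 3:30 = 05:45 UTC on May 24.
Add 15 hours 50 minutes leg 1 → 21:35 UTC.
Add 7 hours layover in Edinburgh → 04:35 UTC (May 25).
Add 9 hours and 51 minutes leg 2 → 14:26 UTC.
Add 7 hours 40 minutes layover in Meridia → 22:06 UTC.
Add 5 hours and 54 minutes leg 3 → 04:00 UTC (May 26).
Chatham Islands is UTC+12:45, so local arrival = 04:00 + 12:45 = 16:45 on May 26.

16:45 on May 26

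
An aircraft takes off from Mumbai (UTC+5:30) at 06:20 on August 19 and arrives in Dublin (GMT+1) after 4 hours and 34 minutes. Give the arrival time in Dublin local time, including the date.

06:24 on Aug 19

Convert departure to UTC: 06:20 − 5:30 = 00:50 UTC on Aug 19.
Add 4 hours and 34 minutes travel time → 05:24 UTC.
Dublin is UTC+1:00, so local arrival = 05:24 + 1:00 = 06:24 on Aug 19.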